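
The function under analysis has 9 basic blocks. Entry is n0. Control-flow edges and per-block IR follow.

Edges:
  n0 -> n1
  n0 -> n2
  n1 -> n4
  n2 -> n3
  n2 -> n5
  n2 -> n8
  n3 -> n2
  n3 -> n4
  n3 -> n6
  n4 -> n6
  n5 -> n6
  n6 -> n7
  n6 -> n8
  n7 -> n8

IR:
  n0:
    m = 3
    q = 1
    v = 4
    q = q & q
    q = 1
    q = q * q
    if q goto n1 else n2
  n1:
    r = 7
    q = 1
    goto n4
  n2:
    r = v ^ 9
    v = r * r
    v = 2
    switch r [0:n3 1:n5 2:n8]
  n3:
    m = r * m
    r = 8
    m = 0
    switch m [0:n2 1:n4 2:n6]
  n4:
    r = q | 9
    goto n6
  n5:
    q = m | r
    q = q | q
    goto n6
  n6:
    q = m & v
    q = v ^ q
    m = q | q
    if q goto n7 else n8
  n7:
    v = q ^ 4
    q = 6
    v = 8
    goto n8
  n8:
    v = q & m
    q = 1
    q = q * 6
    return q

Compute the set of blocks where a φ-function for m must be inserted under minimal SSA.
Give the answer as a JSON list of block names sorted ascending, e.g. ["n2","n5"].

Answer: ["n2", "n4", "n6", "n8"]

Derivation:
idom tree: n1←n0 n2←n0 n3←n2 n4←n0 n5←n2 n6←n0 n7←n6 n8←n0
Join-block Dom:
  n2: preds {n0,n3}: {n0} ∩ {n0,n2,n3} = {n0}; idom=n0
  n4: preds {n1,n3}: {n0,n1} ∩ {n0,n2,n3} = {n0}; idom=n0
  n6: preds {n3,n4,n5}: {n0,n2,n3} ∩ {n0,n4} ∩ {n0,n2,n5} = {n0}; idom=n0
  n8: preds {n2,n6,n7}: {n0,n2} ∩ {n0,n6} ∩ {n0,n6,n7} = {n0}; idom=n0

DF derivation:
  n2←n0: walk · to n0
  n2←n3: walk n3→n2 to n0
  n4←n1: walk n1 to n0
  n4←n3: walk n3→n2 to n0
  n6←n3: walk n3→n2 to n0
  n6←n4: walk n4 to n0
  n6←n5: walk n5→n2 to n0
  n8←n2: walk n2 to n0
  n8←n6: walk n6 to n0
  n8←n7: walk n7→n6 to n0
  n0 → ∅
  n1 → {n4}
  n2 → {n2,n4,n6,n8}
  n3 → {n2,n4,n6}
  n4 → {n6}
  n5 → {n6}
  n6 → {n8}
  n7 → {n8}
  n8 → ∅

φ for m: defs {n0,n3,n6}
  DF⁺ = {n2,n4,n6,n8}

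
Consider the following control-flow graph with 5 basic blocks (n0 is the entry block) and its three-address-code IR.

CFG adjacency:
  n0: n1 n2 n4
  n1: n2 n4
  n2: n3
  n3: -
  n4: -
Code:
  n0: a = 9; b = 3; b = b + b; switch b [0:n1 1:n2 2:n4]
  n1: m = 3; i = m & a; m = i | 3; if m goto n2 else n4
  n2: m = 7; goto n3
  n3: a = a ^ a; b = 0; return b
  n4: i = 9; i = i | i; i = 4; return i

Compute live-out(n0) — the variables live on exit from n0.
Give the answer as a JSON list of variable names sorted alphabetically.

Answer: ["a"]

Analysis:
Per-block:
  n0: {a,b} / ∅
  n1: {i,m} / {a}
  n2: {m} / ∅
  n3: {a,b} / {a}
  n4: {i} / ∅

Live sets:
  n0 li=∅ lo={a}
  n1 li={a} lo={a}
  n2 li={a} lo={a}
  n3 li={a} lo=∅
  n4 li=∅ lo=∅

live-out(n0) = ["a"]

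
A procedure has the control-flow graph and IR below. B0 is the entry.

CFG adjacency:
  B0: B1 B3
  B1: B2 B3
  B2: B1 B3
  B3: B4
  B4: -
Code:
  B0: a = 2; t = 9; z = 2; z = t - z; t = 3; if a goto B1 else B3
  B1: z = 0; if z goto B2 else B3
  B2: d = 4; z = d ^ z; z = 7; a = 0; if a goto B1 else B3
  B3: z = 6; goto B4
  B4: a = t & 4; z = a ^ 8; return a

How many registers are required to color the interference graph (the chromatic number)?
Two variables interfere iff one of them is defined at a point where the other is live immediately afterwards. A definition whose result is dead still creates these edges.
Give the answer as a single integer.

Answer: 3

Working:
def/use:
  B0: {a,t,z} / ∅
  B1: {z} / ∅
  B2: {a,d,z} / {z}
  B3: {z} / ∅
  B4: {a,z} / {t}

Backward fixpoint:
  B0: in=∅ out={t}
  B1: in={t} out={t,z}
  B2: in={t,z} out={t}
  B3: in={t} out={t}
  B4: in={t} out=∅

Conflict graph:
  a — {t,z}
  d — {t,z}
  t — {a,d,z}
  z — {a,d,t}

Chromatic number:
  lower bound: {a,t,z} mutually conflict ⇒ χ ≥ 3
  3-colouring: c0={t}  c1={z}  c2={a,d}
  χ = 3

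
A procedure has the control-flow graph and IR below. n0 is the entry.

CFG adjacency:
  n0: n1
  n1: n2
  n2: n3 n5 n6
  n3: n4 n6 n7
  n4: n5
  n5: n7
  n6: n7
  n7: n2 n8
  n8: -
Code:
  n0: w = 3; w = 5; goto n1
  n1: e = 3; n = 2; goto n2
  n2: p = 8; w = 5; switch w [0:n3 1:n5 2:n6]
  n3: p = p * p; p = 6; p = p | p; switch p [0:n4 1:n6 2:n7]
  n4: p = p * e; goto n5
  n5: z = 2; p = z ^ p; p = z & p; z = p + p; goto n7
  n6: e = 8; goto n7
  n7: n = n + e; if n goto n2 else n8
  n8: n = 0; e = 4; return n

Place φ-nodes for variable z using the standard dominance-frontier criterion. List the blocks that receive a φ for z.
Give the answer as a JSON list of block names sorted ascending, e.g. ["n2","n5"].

idom tree: n1←n0 n2←n1 n3←n2 n4←n3 n5←n2 n6←n2 n7←n2 n8←n7
Join-block Dom:
  n2: preds {n1,n7}: {n0,n1} ∩ {n0,n1,n2,n7} = {n0,n1}; idom=n1
  n5: preds {n2,n4}: {n0,n1,n2} ∩ {n0,n1,n2,n3,n4} = {n0,n1,n2}; idom=n2
  n6: preds {n2,n3}: {n0,n1,n2} ∩ {n0,n1,n2,n3} = {n0,n1,n2}; idom=n2
  n7: preds {n3,n5,n6}: {n0,n1,n2,n3} ∩ {n0,n1,n2,n5} ∩ {n0,n1,n2,n6} = {n0,n1,n2}; idom=n2

Frontier:
  n2←n1: walk · to n1
  n2←n7: walk n7→n2 to n1
  n5←n2: walk · to n2
  n5←n4: walk n4→n3 to n2
  n6←n2: walk · to n2
  n6←n3: walk n3 to n2
  n7←n3: walk n3 to n2
  n7←n5: walk n5 to n2
  n7←n6: walk n6 to n2
  DF(n0)=∅
  DF(n1)=∅
  DF(n2)={n2}
  DF(n3)={n5,n6,n7}
  DF(n4)={n5}
  DF(n5)={n7}
  DF(n6)={n7}
  DF(n7)={n2}
  DF(n8)=∅

φ for z: defs {n5}
  DF⁺ = {n2,n7}

Answer: ["n2", "n7"]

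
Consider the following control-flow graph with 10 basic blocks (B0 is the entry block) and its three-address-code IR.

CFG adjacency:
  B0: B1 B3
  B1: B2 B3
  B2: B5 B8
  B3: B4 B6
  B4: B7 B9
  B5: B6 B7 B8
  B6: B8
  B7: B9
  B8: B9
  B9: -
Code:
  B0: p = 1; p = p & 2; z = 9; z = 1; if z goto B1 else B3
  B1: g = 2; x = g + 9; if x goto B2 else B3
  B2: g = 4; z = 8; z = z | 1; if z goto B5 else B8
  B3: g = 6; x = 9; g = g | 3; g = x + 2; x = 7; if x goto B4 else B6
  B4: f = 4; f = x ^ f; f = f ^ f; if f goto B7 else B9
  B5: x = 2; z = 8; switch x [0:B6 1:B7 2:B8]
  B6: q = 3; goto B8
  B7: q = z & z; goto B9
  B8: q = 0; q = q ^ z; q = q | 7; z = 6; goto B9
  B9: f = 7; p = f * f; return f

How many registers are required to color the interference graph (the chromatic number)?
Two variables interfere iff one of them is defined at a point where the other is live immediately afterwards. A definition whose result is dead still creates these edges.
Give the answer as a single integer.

Per-block:
  B0: {p,z} / ∅
  B1: {g,x} / ∅
  B2: {g,z} / ∅
  B3: {g,x} / ∅
  B4: {f} / {x}
  B5: {x,z} / ∅
  B6: {q} / ∅
  B7: {q} / {z}
  B8: {q,z} / {z}
  B9: {f,p} / ∅

Liveness:
  B0 li=∅ lo={z}
  B1 li={z} lo={z}
  B2 li=∅ lo={z}
  B3 li={z} lo={x,z}
  B4 li={x,z} lo={z}
  B5 li=∅ lo={z}
  B6 li={z} lo={z}
  B7 li={z} lo=∅
  B8 li={z} lo=∅
  B9 li=∅ lo=∅

Interference:
  f: {p,x,z}
  g: {x,z}
  p: {f}
  q: {z}
  x: {f,g,z}
  z: {f,g,q,x}

Registers:
  clique {f,x,z} ⇒ need ≥ 3
  assign f→R1 g→R1 p→R0 q→R1 x→R2 z→R0 — no edge inside a register ⇒ χ ≤ 3
  χ = 3

Answer: 3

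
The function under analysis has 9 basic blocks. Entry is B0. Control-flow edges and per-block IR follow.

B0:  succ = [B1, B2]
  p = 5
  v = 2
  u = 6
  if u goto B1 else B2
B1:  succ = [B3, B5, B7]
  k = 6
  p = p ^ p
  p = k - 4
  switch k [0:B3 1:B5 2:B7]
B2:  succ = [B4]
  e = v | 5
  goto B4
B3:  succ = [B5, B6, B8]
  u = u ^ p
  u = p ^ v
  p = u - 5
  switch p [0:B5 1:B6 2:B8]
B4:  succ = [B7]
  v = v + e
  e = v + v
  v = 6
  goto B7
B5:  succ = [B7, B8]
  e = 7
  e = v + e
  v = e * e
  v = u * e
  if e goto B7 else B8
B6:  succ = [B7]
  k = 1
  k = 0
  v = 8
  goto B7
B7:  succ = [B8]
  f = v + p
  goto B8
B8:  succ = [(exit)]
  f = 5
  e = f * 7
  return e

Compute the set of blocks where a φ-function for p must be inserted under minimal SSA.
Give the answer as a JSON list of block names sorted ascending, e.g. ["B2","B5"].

idom tree: B1←B0 B2←B0 B3←B1 B4←B2 B5←B1 B6←B3 B7←B0 B8←B0
Dom at joins:
  B5: preds {B1,B3}: {B0,B1} ∩ {B0,B1,B3} = {B0,B1}; idom=B1
  B7: preds {B1,B4,B5,B6}: {B0,B1} ∩ {B0,B2,B4} ∩ {B0,B1,B5} ∩ {B0,B1,B3,B6} = {B0}; idom=B0
  B8: preds {B3,B5,B7}: {B0,B1,B3} ∩ {B0,B1,B5} ∩ {B0,B7} = {B0}; idom=B0

DF derivation:
  B5←B1: walk · to B1
  B5←B3: walk B3 to B1
  B7←B1: walk B1 to B0
  B7←B4: walk B4→B2 to B0
  B7←B5: walk B5→B1 to B0
  B7←B6: walk B6→B3→B1 to B0
  B8←B3: walk B3→B1 to B0
  B8←B5: walk B5→B1 to B0
  B8←B7: walk B7 to B0
  B0: DF=∅
  B1: DF={B7,B8}
  B2: DF={B7}
  B3: DF={B5,B7,B8}
  B4: DF={B7}
  B5: DF={B7,B8}
  B6: DF={B7}
  B7: DF={B8}
  B8: DF=∅

φ for p: defs {B0,B1,B3}
  DF⁺ = {B5,B7,B8}

Answer: ["B5", "B7", "B8"]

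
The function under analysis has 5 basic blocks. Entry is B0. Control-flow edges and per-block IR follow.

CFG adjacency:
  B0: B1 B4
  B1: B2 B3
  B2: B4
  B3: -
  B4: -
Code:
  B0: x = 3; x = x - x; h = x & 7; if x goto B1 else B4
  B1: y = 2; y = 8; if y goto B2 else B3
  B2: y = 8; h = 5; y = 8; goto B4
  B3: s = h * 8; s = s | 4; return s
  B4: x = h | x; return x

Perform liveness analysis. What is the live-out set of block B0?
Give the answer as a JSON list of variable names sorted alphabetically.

Answer: ["h", "x"]

Derivation:
def/use:
  B0 def {h,x} use ∅
  B1 def {y} use ∅
  B2 def {h,y} use ∅
  B3 def {s} use {h}
  B4 def {x} use {h,x}

Liveness:
  B0: in=∅ out={h,x}
  B1: in={h,x} out={h,x}
  B2: in={x} out={h,x}
  B3: in={h} out=∅
  B4: in={h,x} out=∅

live-out(B0) = ["h", "x"]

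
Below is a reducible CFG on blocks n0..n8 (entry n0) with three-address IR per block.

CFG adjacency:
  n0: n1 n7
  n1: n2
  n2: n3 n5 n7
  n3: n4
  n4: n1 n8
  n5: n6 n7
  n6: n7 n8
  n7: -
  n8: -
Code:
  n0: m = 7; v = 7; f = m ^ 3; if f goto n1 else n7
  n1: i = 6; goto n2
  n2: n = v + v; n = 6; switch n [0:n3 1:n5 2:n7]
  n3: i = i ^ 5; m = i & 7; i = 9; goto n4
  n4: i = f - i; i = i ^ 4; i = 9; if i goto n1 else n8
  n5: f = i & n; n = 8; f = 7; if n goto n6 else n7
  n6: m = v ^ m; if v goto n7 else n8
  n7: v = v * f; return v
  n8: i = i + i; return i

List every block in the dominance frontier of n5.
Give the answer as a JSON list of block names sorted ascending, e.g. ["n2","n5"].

idom tree: n1←n0 n2←n1 n3←n2 n4←n3 n5←n2 n6←n5 n7←n0 n8←n2
Join-block Dom:
  n1: preds {n0,n4}: {n0} ∩ {n0,n1,n2,n3,n4} = {n0}; idom=n0
  n7: preds {n0,n2,n5,n6}: {n0} ∩ {n0,n1,n2} ∩ {n0,n1,n2,n5} ∩ {n0,n1,n2,n5,n6} = {n0}; idom=n0
  n8: preds {n4,n6}: {n0,n1,n2,n3,n4} ∩ {n0,n1,n2,n5,n6} = {n0,n1,n2}; idom=n2

DF walk-up:
  n1←n0: walk · to n0
  n1←n4: walk n4→n3→n2→n1 to n0
  n7←n0: walk · to n0
  n7←n2: walk n2→n1 to n0
  n7←n5: walk n5→n2→n1 to n0
  n7←n6: walk n6→n5→n2→n1 to n0
  n8←n4: walk n4→n3 to n2
  n8←n6: walk n6→n5 to n2
  n0: DF=∅
  n1: DF={n1,n7}
  n2: DF={n1,n7}
  n3: DF={n1,n8}
  n4: DF={n1,n8}
  n5: DF={n7,n8}
  n6: DF={n7,n8}
  n7: DF=∅
  n8: DF=∅

DF(n5) = ["n7", "n8"]

Answer: ["n7", "n8"]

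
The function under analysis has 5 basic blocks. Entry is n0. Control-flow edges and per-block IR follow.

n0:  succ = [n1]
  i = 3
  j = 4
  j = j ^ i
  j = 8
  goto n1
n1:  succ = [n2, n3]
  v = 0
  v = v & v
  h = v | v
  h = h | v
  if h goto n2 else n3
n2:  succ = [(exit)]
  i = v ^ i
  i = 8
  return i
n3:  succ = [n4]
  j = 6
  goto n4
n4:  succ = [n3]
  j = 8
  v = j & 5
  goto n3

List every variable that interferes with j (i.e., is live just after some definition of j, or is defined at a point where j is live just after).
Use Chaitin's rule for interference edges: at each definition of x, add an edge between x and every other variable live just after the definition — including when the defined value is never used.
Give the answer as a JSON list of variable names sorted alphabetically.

Per-block:
  n0: {i,j} / ∅
  n1: {h,v} / ∅
  n2: {i} / {i,v}
  n3: {j} / ∅
  n4: {j,v} / ∅

Live sets:
  n0: in=∅ out={i}
  n1: in={i} out={i,v}
  n2: in={i,v} out=∅
  n3: in=∅ out=∅
  n4: in=∅ out=∅

Conflict graph:
  h↔{i,v}
  i↔{h,j,v}
  j↔{i}
  v↔{h,i}

N(j) = ["i"]

Answer: ["i"]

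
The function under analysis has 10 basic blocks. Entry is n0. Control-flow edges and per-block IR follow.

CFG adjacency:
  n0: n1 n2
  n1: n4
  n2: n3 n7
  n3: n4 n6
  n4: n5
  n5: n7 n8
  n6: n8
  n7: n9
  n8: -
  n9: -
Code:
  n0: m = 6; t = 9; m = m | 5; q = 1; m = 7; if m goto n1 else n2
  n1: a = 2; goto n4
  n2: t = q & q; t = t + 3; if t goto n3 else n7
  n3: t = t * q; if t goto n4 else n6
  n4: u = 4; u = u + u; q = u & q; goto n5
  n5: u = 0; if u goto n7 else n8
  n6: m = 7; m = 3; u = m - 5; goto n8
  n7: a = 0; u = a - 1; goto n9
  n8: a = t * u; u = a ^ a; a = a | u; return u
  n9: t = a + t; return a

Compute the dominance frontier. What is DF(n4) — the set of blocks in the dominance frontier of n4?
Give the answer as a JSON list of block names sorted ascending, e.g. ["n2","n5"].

Answer: ["n7", "n8"]

Working:
idom tree: n1←n0 n2←n0 n3←n2 n4←n0 n5←n4 n6←n3 n7←n0 n8←n0 n9←n7
Join-block Dom:
  n4: preds {n1,n3}: {n0,n1} ∩ {n0,n2,n3} = {n0}; idom=n0
  n7: preds {n2,n5}: {n0,n2} ∩ {n0,n4,n5} = {n0}; idom=n0
  n8: preds {n5,n6}: {n0,n4,n5} ∩ {n0,n2,n3,n6} = {n0}; idom=n0

DF walk-up:
  join n4 pred n1: n1 stop@n0
  join n4 pred n3: n3→n2 stop@n0
  join n7 pred n2: n2 stop@n0
  join n7 pred n5: n5→n4 stop@n0
  join n8 pred n5: n5→n4 stop@n0
  join n8 pred n6: n6→n3→n2 stop@n0
  n0 → ∅
  n1 → {n4}
  n2 → {n4,n7,n8}
  n3 → {n4,n8}
  n4 → {n7,n8}
  n5 → {n7,n8}
  n6 → {n8}
  n7 → ∅
  n8 → ∅
  n9 → ∅

DF(n4) = ["n7", "n8"]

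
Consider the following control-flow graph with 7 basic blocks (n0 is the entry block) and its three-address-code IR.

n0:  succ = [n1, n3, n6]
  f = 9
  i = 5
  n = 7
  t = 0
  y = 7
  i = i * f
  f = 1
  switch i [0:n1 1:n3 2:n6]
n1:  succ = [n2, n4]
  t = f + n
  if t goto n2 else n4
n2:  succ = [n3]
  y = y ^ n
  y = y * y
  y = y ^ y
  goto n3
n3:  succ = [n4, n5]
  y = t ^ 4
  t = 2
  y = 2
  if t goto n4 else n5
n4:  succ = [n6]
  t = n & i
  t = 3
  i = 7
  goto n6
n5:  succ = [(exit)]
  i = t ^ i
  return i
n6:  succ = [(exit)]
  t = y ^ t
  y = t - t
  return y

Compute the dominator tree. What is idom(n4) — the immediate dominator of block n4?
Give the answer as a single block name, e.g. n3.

idom tree: n1←n0 n2←n1 n3←n0 n4←n0 n5←n3 n6←n0
Dom at joins:
  n3: preds {n0,n2}: {n0} ∩ {n0,n1,n2} = {n0}; idom=n0
  n4: preds {n1,n3}: {n0,n1} ∩ {n0,n3} = {n0}; idom=n0
  n6: preds {n0,n4}: {n0} ∩ {n0,n4} = {n0}; idom=n0

idom(n4) = n0

Answer: n0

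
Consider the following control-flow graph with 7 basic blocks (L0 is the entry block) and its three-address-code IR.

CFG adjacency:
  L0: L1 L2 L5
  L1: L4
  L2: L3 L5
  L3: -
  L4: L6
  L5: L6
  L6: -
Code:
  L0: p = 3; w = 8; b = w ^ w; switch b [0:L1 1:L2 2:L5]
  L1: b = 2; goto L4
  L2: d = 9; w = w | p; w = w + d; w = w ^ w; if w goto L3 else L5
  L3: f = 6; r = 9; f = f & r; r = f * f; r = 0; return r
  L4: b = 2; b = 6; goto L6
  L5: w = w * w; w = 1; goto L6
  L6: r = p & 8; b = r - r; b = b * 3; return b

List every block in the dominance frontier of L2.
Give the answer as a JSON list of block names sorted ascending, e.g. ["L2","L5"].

idom tree: L1←L0 L2←L0 L3←L2 L4←L1 L5←L0 L6←L0
Join-block Dom:
  L5: preds {L0,L2}: {L0} ∩ {L0,L2} = {L0}; idom=L0
  L6: preds {L4,L5}: {L0,L1,L4} ∩ {L0,L5} = {L0}; idom=L0

DF derivation:
  join L5 pred L0: · stop@L0
  join L5 pred L2: L2 stop@L0
  join L6 pred L4: L4→L1 stop@L0
  join L6 pred L5: L5 stop@L0
  DF(L0)=∅
  DF(L1)={L6}
  DF(L2)={L5}
  DF(L3)=∅
  DF(L4)={L6}
  DF(L5)={L6}
  DF(L6)=∅

DF(L2) = ["L5"]

Answer: ["L5"]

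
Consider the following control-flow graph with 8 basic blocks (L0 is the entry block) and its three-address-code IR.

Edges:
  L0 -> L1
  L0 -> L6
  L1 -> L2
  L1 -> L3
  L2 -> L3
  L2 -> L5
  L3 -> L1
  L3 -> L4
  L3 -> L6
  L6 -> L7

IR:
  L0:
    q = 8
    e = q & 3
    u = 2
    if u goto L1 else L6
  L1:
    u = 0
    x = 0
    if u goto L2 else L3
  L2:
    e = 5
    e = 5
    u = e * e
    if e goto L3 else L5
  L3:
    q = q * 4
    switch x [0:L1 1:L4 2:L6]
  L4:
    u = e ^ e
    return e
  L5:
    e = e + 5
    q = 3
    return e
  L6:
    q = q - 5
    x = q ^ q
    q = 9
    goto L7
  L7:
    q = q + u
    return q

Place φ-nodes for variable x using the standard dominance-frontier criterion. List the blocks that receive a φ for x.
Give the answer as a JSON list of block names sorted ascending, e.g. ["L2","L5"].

idom tree: L1←L0 L2←L1 L3←L1 L4←L3 L5←L2 L6←L0 L7←L6
Join-block Dom:
  L1: preds {L0,L3}: {L0} ∩ {L0,L1,L3} = {L0}; idom=L0
  L3: preds {L1,L2}: {L0,L1} ∩ {L0,L1,L2} = {L0,L1}; idom=L1
  L6: preds {L0,L3}: {L0} ∩ {L0,L1,L3} = {L0}; idom=L0

DF derivation:
  L1←L0: walk · to L0
  L1←L3: walk L3→L1 to L0
  L3←L1: walk · to L1
  L3←L2: walk L2 to L1
  L6←L0: walk · to L0
  L6←L3: walk L3→L1 to L0
  L0: DF=∅
  L1: DF={L1,L6}
  L2: DF={L3}
  L3: DF={L1,L6}
  L4: DF=∅
  L5: DF=∅
  L6: DF=∅
  L7: DF=∅

φ for x: defs {L1,L6}
  DF⁺ = {L1,L6}

Answer: ["L1", "L6"]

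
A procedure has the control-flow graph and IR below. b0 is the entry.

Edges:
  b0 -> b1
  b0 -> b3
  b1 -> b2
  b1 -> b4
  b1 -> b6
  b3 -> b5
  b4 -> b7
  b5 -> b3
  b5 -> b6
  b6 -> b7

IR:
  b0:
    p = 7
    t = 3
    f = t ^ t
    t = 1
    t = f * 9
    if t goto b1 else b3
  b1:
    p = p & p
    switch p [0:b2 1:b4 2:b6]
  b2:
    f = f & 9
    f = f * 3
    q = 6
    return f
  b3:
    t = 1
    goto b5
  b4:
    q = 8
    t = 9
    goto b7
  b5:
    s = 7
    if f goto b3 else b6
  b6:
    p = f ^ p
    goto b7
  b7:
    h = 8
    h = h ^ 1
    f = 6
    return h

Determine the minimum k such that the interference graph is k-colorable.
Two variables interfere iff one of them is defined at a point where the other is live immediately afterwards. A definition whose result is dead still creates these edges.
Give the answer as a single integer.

Answer: 3

Derivation:
Block summaries:
  b0 def {f,p,t} use ∅
  b1 def {p} use {p}
  b2 def {f,q} use {f}
  b3 def {t} use ∅
  b4 def {q,t} use ∅
  b5 def {s} use {f}
  b6 def {p} use {f,p}
  b7 def {f,h} use ∅

Live sets:
  b0 li=∅ lo={f,p}
  b1 li={f,p} lo={f,p}
  b2 li={f} lo=∅
  b3 li={f,p} lo={f,p}
  b4 li=∅ lo=∅
  b5 li={f,p} lo={f,p}
  b6 li={f,p} lo=∅
  b7 li=∅ lo=∅

Interfere edges:
  f: {h,p,q,s,t}
  h: {f}
  p: {f,s,t}
  q: {f}
  s: {f,p}
  t: {f,p}

Registers:
  clique {f,p,s} ⇒ need ≥ 3
  assign f→c0 h→c1 p→c1 q→c1 s→c2 t→c2 — no edge inside a register ⇒ χ ≤ 3
  χ = 3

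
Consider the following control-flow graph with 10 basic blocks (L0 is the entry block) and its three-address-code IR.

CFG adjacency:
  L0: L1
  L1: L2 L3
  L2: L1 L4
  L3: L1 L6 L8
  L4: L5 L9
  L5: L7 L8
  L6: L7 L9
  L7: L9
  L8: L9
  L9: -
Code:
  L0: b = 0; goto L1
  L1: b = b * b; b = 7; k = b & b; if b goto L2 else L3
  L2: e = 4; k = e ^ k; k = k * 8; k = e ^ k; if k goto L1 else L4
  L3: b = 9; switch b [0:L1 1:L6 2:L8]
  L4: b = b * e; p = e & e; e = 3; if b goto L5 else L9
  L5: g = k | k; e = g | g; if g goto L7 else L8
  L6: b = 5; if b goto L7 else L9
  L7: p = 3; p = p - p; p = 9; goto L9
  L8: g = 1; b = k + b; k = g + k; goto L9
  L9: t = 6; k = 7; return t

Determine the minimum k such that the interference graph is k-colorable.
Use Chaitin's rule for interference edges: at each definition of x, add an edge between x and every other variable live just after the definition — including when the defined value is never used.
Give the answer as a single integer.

def/use:
  L0: {b} / ∅
  L1: {b,k} / {b}
  L2: {e,k} / {k}
  L3: {b} / ∅
  L4: {b,e,p} / {b,e}
  L5: {e,g} / {k}
  L6: {b} / ∅
  L7: {p} / ∅
  L8: {b,g,k} / {b,k}
  L9: {k,t} / ∅

Backward fixpoint:
  live L0: ∅→{b}
  live L1: {b}→{b,k}
  live L2: {b,k}→{b,e,k}
  live L3: {k}→{b,k}
  live L4: {b,e,k}→{b,k}
  live L5: {b,k}→{b,k}
  live L6: ∅→∅
  live L7: ∅→∅
  live L8: {b,k}→∅
  live L9: ∅→∅

Interfere edges:
  b↔{e,g,k,p}
  e↔{b,g,k}
  g↔{b,e,k}
  k↔{b,e,g,p,t}
  p↔{b,k}
  t↔{k}

Colouring:
  lower bound: {b,e,g,k} mutually conflict ⇒ χ ≥ 4
  4-colouring: r0={k}  r1={b,t}  r2={e,p}  r3={g}
  χ = 4

Answer: 4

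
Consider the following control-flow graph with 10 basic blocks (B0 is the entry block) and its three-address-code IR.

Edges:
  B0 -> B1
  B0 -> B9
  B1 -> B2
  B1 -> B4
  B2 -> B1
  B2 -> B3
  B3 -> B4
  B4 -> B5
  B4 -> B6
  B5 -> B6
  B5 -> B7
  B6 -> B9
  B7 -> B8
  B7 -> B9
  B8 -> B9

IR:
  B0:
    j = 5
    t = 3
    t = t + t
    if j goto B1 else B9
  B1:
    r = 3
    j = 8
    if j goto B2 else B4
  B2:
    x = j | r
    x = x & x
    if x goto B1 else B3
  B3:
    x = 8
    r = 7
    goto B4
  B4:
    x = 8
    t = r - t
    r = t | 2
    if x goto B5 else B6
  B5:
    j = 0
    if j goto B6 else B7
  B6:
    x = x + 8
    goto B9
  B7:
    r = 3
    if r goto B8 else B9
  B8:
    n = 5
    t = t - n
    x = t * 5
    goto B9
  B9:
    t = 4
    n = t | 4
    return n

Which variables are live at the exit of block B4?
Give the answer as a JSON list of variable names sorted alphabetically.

Answer: ["t", "x"]

Derivation:
Block summaries:
  B0: def={j,t} ue=∅
  B1: def={j,r} ue=∅
  B2: def={x} ue={j,r}
  B3: def={r,x} ue=∅
  B4: def={r,t,x} ue={r,t}
  B5: def={j} ue=∅
  B6: def={x} ue={x}
  B7: def={r} ue=∅
  B8: def={n,t,x} ue={t}
  B9: def={n,t} ue=∅

Backward fixpoint:
  live B0: ∅→{t}
  live B1: {t}→{j,r,t}
  live B2: {j,r,t}→{t}
  live B3: {t}→{r,t}
  live B4: {r,t}→{t,x}
  live B5: {t,x}→{t,x}
  live B6: {x}→∅
  live B7: {t}→{t}
  live B8: {t}→∅
  live B9: ∅→∅

live-out(B4) = ["t", "x"]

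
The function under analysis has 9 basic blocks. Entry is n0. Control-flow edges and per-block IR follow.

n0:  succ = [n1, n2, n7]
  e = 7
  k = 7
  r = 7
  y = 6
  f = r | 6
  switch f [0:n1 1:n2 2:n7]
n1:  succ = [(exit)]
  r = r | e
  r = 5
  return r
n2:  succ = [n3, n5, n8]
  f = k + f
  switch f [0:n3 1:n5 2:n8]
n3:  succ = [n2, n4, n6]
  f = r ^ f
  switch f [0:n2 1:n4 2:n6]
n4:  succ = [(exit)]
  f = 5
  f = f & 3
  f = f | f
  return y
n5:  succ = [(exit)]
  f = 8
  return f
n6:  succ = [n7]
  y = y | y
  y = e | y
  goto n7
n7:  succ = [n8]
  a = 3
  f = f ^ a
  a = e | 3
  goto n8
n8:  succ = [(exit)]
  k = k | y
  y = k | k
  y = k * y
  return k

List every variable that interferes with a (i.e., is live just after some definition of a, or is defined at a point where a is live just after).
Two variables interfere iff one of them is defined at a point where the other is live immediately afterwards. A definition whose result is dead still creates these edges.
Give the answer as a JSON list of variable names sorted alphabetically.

Answer: ["e", "f", "k", "y"]

Analysis:
Per-block:
  n0: {e,f,k,r,y} / ∅
  n1: {r} / {e,r}
  n2: {f} / {f,k}
  n3: {f} / {f,r}
  n4: {f} / {y}
  n5: {f} / ∅
  n6: {y} / {e,y}
  n7: {a,f} / {e,f}
  n8: {k,y} / {k,y}

Live sets:
  live n0: ∅→{e,f,k,r,y}
  live n1: {e,r}→∅
  live n2: {e,f,k,r,y}→{e,f,k,r,y}
  live n3: {e,f,k,r,y}→{e,f,k,r,y}
  live n4: {y}→∅
  live n5: ∅→∅
  live n6: {e,f,k,y}→{e,f,k,y}
  live n7: {e,f,k,y}→{k,y}
  live n8: {k,y}→∅

Conflict graph:
  a: {e,f,k,y}
  e: {a,f,k,r,y}
  f: {a,e,k,r,y}
  k: {a,e,f,r,y}
  r: {e,f,k,y}
  y: {a,e,f,k,r}

N(a) = ["e", "f", "k", "y"]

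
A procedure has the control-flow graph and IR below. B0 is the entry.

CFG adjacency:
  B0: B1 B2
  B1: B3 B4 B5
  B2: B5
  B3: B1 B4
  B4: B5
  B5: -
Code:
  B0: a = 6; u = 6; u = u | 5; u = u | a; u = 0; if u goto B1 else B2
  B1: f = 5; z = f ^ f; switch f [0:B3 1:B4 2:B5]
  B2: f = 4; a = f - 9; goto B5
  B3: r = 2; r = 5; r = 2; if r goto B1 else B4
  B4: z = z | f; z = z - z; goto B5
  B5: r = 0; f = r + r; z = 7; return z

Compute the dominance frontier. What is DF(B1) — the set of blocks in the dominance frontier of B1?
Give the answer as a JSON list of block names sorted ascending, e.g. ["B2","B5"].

Answer: ["B1", "B5"]

Analysis:
idom tree: B1←B0 B2←B0 B3←B1 B4←B1 B5←B0
Join-block Dom:
  B1: preds {B0,B3}: {B0} ∩ {B0,B1,B3} = {B0}; idom=B0
  B4: preds {B1,B3}: {B0,B1} ∩ {B0,B1,B3} = {B0,B1}; idom=B1
  B5: preds {B1,B2,B4}: {B0,B1} ∩ {B0,B2} ∩ {B0,B1,B4} = {B0}; idom=B0

DF derivation:
  join B1 pred B0: · stop@B0
  join B1 pred B3: B3→B1 stop@B0
  join B4 pred B1: · stop@B1
  join B4 pred B3: B3 stop@B1
  join B5 pred B1: B1 stop@B0
  join B5 pred B2: B2 stop@B0
  join B5 pred B4: B4→B1 stop@B0
  B0: DF=∅
  B1: DF={B1,B5}
  B2: DF={B5}
  B3: DF={B1,B4}
  B4: DF={B5}
  B5: DF=∅

DF(B1) = ["B1", "B5"]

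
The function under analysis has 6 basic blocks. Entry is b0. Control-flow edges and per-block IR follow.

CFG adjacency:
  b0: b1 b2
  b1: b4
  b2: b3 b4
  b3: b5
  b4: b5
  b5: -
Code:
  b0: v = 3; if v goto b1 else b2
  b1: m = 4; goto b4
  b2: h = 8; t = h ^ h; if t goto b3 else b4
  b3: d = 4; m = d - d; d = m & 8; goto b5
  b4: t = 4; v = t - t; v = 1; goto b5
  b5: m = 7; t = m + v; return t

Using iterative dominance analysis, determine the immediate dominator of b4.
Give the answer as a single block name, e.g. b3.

idom tree: b1←b0 b2←b0 b3←b2 b4←b0 b5←b0
Dom∩ at merges:
  b4: preds {b1,b2}: {b0,b1} ∩ {b0,b2} = {b0}; idom=b0
  b5: preds {b3,b4}: {b0,b2,b3} ∩ {b0,b4} = {b0}; idom=b0

idom(b4) = b0

Answer: b0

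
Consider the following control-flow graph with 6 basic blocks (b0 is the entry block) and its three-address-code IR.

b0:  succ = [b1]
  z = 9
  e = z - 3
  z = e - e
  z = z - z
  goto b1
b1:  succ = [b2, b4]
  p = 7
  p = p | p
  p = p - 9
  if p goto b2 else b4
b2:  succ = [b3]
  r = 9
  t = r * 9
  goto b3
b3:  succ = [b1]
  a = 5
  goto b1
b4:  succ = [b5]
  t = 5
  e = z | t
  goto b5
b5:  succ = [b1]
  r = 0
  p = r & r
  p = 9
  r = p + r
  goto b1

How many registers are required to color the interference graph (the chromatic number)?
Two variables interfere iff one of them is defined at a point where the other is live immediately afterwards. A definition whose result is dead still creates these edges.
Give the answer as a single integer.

Per-block:
  b0: {e,z} / ∅
  b1: {p} / ∅
  b2: {r,t} / ∅
  b3: {a} / ∅
  b4: {e,t} / {z}
  b5: {p,r} / ∅

Live sets:
  b0: in=∅ out={z}
  b1: in={z} out={z}
  b2: in={z} out={z}
  b3: in={z} out={z}
  b4: in={z} out={z}
  b5: in={z} out={z}

Interference:
  a↔{z}
  e↔{z}
  p↔{r,z}
  r↔{p,z}
  t↔{z}
  z↔{a,e,p,r,t}

Colouring:
  {p,r,z} pairwise interfere (3-clique) ⇒ χ ≥ 3
  assign a→c1 e→c1 p→c1 r→c2 t→c1 z→c0 — no edge inside a register ⇒ χ ≤ 3
  χ = 3

Answer: 3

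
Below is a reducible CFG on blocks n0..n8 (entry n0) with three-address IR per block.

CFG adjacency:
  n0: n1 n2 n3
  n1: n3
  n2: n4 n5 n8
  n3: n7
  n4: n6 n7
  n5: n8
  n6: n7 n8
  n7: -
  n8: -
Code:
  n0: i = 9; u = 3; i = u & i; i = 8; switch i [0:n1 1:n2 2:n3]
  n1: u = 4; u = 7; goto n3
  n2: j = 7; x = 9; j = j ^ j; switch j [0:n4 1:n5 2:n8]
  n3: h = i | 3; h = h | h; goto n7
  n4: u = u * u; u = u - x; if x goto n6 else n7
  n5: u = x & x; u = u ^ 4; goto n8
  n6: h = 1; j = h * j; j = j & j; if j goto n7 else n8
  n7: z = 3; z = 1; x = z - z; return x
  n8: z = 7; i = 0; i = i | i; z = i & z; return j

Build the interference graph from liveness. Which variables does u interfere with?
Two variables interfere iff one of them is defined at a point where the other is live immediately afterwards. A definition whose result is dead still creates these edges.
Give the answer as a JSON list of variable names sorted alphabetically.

Per-block:
  n0 def {i,u} use ∅
  n1 def {u} use ∅
  n2 def {j,x} use ∅
  n3 def {h} use {i}
  n4 def {u} use {u,x}
  n5 def {u} use {x}
  n6 def {h,j} use {j}
  n7 def {x,z} use ∅
  n8 def {i,z} use {j}

Liveness:
  live n0: ∅→{i,u}
  live n1: {i}→{i}
  live n2: {u}→{j,u,x}
  live n3: {i}→∅
  live n4: {j,u,x}→{j}
  live n5: {j,x}→{j}
  live n6: {j}→{j}
  live n7: ∅→∅
  live n8: {j}→∅

Interference:
  h↔{j}
  i↔{j,u,z}
  j↔{h,i,u,x,z}
  u↔{i,j,x}
  x↔{j,u}
  z↔{i,j}

N(u) = ["i", "j", "x"]

Answer: ["i", "j", "x"]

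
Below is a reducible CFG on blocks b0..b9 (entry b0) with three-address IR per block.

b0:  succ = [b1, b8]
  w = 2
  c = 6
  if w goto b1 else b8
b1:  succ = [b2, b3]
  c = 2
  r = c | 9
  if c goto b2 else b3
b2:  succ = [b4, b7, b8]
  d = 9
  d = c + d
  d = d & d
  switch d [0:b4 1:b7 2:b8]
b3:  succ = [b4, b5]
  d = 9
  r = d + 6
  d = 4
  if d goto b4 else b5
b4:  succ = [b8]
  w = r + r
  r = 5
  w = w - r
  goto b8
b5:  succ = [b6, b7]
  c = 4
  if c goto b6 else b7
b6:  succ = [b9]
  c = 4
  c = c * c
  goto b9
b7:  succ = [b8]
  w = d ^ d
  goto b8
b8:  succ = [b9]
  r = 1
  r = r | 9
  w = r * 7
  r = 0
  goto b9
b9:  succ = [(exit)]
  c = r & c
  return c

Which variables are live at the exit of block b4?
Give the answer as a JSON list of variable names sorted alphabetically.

Answer: ["c"]

Analysis:
def/use:
  b0: def={c,w} ue=∅
  b1: def={c,r} ue=∅
  b2: def={d} ue={c}
  b3: def={d,r} ue=∅
  b4: def={r,w} ue={r}
  b5: def={c} ue=∅
  b6: def={c} ue=∅
  b7: def={w} ue={d}
  b8: def={r,w} ue=∅
  b9: def={c} ue={c,r}

Backward fixpoint:
  live b0: ∅→{c}
  live b1: ∅→{c,r}
  live b2: {c,r}→{c,d,r}
  live b3: {c}→{c,d,r}
  live b4: {c,r}→{c}
  live b5: {d,r}→{c,d,r}
  live b6: {r}→{c,r}
  live b7: {c,d}→{c}
  live b8: {c}→{c,r}
  live b9: {c,r}→∅

live-out(b4) = ["c"]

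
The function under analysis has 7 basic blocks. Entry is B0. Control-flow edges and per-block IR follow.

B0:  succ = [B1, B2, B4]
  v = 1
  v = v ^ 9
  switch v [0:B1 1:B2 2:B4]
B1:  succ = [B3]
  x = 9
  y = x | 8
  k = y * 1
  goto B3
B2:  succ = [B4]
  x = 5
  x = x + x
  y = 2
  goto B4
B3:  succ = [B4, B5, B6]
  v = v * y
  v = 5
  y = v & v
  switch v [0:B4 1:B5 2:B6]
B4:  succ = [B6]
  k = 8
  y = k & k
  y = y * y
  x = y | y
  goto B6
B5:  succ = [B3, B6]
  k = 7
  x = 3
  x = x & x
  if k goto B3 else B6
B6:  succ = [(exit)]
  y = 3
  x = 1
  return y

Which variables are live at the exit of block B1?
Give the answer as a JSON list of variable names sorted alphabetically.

Block summaries:
  B0 def {v} use ∅
  B1 def {k,x,y} use ∅
  B2 def {x,y} use ∅
  B3 def {v,y} use {v,y}
  B4 def {k,x,y} use ∅
  B5 def {k,x} use ∅
  B6 def {x,y} use ∅

Live sets:
  B0: in=∅ out={v}
  B1: in={v} out={v,y}
  B2: in=∅ out=∅
  B3: in={v,y} out={v,y}
  B4: in=∅ out=∅
  B5: in={v,y} out={v,y}
  B6: in=∅ out=∅

live-out(B1) = ["v", "y"]

Answer: ["v", "y"]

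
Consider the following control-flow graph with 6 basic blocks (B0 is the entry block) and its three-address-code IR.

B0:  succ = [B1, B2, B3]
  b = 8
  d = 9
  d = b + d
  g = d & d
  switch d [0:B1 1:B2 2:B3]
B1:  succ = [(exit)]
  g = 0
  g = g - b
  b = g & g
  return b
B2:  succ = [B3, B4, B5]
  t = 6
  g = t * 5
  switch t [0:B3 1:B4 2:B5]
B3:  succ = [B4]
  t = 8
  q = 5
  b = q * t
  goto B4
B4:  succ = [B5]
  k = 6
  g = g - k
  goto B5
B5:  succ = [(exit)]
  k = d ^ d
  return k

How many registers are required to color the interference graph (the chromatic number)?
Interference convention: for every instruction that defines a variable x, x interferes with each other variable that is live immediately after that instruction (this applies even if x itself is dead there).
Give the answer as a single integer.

Answer: 4

Analysis:
Per-block:
  B0: def={b,d,g} ue=∅
  B1: def={b,g} ue={b}
  B2: def={g,t} ue=∅
  B3: def={b,q,t} ue=∅
  B4: def={g,k} ue={g}
  B5: def={k} ue={d}

Live sets:
  live B0: ∅→{b,d,g}
  live B1: {b}→∅
  live B2: {d}→{d,g}
  live B3: {d,g}→{d,g}
  live B4: {d,g}→{d}
  live B5: {d}→∅

Interfere edges:
  b↔{d,g}
  d↔{b,g,k,q,t}
  g↔{b,d,k,q,t}
  k↔{d,g}
  q↔{d,g,t}
  t↔{d,g,q}

Registers:
  clique {d,g,q,t} ⇒ need ≥ 4
  assign b→c2 d→c0 g→c1 k→c2 q→c2 t→c3 — no edge inside a register ⇒ χ ≤ 4
  χ = 4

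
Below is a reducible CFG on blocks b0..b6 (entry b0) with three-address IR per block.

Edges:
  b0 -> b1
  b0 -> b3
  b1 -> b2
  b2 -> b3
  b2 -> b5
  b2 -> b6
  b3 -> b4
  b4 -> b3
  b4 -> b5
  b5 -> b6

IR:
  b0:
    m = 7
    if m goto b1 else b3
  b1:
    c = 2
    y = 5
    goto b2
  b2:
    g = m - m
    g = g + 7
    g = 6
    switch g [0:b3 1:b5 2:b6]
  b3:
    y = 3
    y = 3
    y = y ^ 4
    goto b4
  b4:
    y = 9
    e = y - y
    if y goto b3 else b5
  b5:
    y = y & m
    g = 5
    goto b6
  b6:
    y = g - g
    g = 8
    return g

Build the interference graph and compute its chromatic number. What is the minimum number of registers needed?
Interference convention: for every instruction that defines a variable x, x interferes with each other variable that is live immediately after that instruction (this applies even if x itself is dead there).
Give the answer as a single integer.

Answer: 3

Derivation:
Block summaries:
  b0: def={m} ue=∅
  b1: def={c,y} ue=∅
  b2: def={g} ue={m}
  b3: def={y} ue=∅
  b4: def={e,y} ue=∅
  b5: def={g,y} ue={m,y}
  b6: def={g,y} ue={g}

Liveness:
  live b0: ∅→{m}
  live b1: {m}→{m,y}
  live b2: {m,y}→{g,m,y}
  live b3: {m}→{m}
  live b4: {m}→{m,y}
  live b5: {m,y}→{g}
  live b6: {g}→∅

Interfere edges:
  c — {m}
  e — {m,y}
  g — {m,y}
  m — {c,e,g,y}
  y — {e,g,m}

Chromatic number:
  clique {e,m,y} ⇒ need ≥ 3
  3-colouring: c0={m}  c1={c,y}  c2={e,g}
  χ = 3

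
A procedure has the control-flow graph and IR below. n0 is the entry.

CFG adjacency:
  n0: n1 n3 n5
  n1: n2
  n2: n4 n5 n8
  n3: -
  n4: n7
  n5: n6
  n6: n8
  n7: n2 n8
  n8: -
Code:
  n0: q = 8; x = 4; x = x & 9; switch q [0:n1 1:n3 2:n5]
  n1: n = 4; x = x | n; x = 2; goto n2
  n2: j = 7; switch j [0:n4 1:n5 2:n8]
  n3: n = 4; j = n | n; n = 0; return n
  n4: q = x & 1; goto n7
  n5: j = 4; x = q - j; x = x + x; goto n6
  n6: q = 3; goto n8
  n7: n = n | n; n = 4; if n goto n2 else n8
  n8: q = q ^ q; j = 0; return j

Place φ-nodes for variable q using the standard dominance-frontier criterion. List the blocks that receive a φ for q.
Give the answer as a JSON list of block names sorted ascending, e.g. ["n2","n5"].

Answer: ["n2", "n5", "n8"]

Derivation:
idom tree: n1←n0 n2←n1 n3←n0 n4←n2 n5←n0 n6←n5 n7←n4 n8←n0
Join-block Dom:
  n2: preds {n1,n7}: {n0,n1} ∩ {n0,n1,n2,n4,n7} = {n0,n1}; idom=n1
  n5: preds {n0,n2}: {n0} ∩ {n0,n1,n2} = {n0}; idom=n0
  n8: preds {n2,n6,n7}: {n0,n1,n2} ∩ {n0,n5,n6} ∩ {n0,n1,n2,n4,n7} = {n0}; idom=n0

DF derivation:
  n2←n1: walk · to n1
  n2←n7: walk n7→n4→n2 to n1
  n5←n0: walk · to n0
  n5←n2: walk n2→n1 to n0
  n8←n2: walk n2→n1 to n0
  n8←n6: walk n6→n5 to n0
  n8←n7: walk n7→n4→n2→n1 to n0
  n0 → ∅
  n1 → {n5,n8}
  n2 → {n2,n5,n8}
  n3 → ∅
  n4 → {n2,n8}
  n5 → {n8}
  n6 → {n8}
  n7 → {n2,n8}
  n8 → ∅

φ for q: defs {n0,n4,n6,n8}
  DF⁺ = {n2,n5,n8}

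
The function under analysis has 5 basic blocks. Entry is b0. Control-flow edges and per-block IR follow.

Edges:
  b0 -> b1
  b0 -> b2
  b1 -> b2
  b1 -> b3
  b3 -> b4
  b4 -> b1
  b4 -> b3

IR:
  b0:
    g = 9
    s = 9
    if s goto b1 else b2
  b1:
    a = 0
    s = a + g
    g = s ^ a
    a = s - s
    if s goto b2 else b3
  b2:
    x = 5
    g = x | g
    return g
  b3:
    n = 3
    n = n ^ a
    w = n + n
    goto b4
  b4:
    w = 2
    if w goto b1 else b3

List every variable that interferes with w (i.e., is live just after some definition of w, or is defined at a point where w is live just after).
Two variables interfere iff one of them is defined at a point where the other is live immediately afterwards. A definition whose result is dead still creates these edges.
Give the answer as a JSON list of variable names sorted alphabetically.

def/use:
  b0 def {g,s} use ∅
  b1 def {a,g,s} use {g}
  b2 def {g,x} use {g}
  b3 def {n,w} use {a}
  b4 def {w} use ∅

Backward fixpoint:
  b0 li=∅ lo={g}
  b1 li={g} lo={a,g}
  b2 li={g} lo=∅
  b3 li={a,g} lo={a,g}
  b4 li={a,g} lo={a,g}

Interference:
  a — {g,n,s,w}
  g — {a,n,s,w,x}
  n — {a,g}
  s — {a,g}
  w — {a,g}
  x — {g}

N(w) = ["a", "g"]

Answer: ["a", "g"]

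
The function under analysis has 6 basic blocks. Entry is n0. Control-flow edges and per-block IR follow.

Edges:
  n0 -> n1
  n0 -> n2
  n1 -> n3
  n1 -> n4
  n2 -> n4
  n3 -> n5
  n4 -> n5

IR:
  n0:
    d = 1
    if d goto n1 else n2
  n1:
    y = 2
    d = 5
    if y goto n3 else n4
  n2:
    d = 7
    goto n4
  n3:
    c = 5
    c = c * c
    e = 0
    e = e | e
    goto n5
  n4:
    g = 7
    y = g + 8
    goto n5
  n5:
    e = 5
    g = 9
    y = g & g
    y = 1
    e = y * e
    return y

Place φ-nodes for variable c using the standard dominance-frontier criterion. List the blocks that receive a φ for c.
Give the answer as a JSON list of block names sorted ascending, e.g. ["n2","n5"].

Answer: ["n5"]

Working:
idom tree: n1←n0 n2←n0 n3←n1 n4←n0 n5←n0
Dom at joins:
  n4: preds {n1,n2}: {n0,n1} ∩ {n0,n2} = {n0}; idom=n0
  n5: preds {n3,n4}: {n0,n1,n3} ∩ {n0,n4} = {n0}; idom=n0

Frontier:
  join n4 pred n1: n1 stop@n0
  join n4 pred n2: n2 stop@n0
  join n5 pred n3: n3→n1 stop@n0
  join n5 pred n4: n4 stop@n0
  n0 → ∅
  n1 → {n4,n5}
  n2 → {n4}
  n3 → {n5}
  n4 → {n5}
  n5 → ∅

φ for c: defs {n3}
  DF⁺ = {n5}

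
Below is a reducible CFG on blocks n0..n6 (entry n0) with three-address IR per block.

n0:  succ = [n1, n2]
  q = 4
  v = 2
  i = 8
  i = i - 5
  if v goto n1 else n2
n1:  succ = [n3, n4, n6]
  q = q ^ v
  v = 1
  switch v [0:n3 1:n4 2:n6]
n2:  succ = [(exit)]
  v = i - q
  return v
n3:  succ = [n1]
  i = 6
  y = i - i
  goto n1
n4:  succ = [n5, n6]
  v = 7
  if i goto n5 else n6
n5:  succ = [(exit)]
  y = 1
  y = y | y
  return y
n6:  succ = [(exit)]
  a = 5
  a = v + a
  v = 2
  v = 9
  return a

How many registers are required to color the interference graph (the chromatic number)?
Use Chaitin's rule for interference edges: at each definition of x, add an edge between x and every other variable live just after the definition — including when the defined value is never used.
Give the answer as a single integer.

Per-block:
  n0 def {i,q,v} use ∅
  n1 def {q,v} use {q,v}
  n2 def {v} use {i,q}
  n3 def {i,y} use ∅
  n4 def {v} use {i}
  n5 def {y} use ∅
  n6 def {a,v} use {v}

Live sets:
  live n0: ∅→{i,q,v}
  live n1: {i,q,v}→{i,q,v}
  live n2: {i,q}→∅
  live n3: {q,v}→{i,q,v}
  live n4: {i}→{v}
  live n5: ∅→∅
  live n6: {v}→∅

Conflict graph:
  a: {v}
  i: {q,v,y}
  q: {i,v,y}
  v: {a,i,q,y}
  y: {i,q,v}

Colouring:
  lower bound: {i,q,v,y} mutually conflict ⇒ χ ≥ 4
  4-colouring: c0={v}  c1={a,i}  c2={q}  c3={y}
  χ = 4

Answer: 4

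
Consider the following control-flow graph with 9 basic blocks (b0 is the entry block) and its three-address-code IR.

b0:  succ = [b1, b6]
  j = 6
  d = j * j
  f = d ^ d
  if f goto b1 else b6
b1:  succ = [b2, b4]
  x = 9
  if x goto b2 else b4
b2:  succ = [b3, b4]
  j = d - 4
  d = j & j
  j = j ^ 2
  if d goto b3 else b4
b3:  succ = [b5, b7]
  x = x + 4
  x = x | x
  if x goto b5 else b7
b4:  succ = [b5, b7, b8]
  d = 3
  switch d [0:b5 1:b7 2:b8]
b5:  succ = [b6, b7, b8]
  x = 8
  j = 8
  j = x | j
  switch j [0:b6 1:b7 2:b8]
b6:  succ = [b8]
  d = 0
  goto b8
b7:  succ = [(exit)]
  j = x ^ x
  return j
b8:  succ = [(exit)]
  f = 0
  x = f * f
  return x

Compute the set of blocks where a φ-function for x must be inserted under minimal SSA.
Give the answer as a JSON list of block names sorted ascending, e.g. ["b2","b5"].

idom tree: b1←b0 b2←b1 b3←b2 b4←b1 b5←b1 b6←b0 b7←b1 b8←b0
Dom at joins:
  b4: preds {b1,b2}: {b0,b1} ∩ {b0,b1,b2} = {b0,b1}; idom=b1
  b5: preds {b3,b4}: {b0,b1,b2,b3} ∩ {b0,b1,b4} = {b0,b1}; idom=b1
  b6: preds {b0,b5}: {b0} ∩ {b0,b1,b5} = {b0}; idom=b0
  b7: preds {b3,b4,b5}: {b0,b1,b2,b3} ∩ {b0,b1,b4} ∩ {b0,b1,b5} = {b0,b1}; idom=b1
  b8: preds {b4,b5,b6}: {b0,b1,b4} ∩ {b0,b1,b5} ∩ {b0,b6} = {b0}; idom=b0

Frontier:
  join b4 pred b1: · stop@b1
  join b4 pred b2: b2 stop@b1
  join b5 pred b3: b3→b2 stop@b1
  join b5 pred b4: b4 stop@b1
  join b6 pred b0: · stop@b0
  join b6 pred b5: b5→b1 stop@b0
  join b7 pred b3: b3→b2 stop@b1
  join b7 pred b4: b4 stop@b1
  join b7 pred b5: b5 stop@b1
  join b8 pred b4: b4→b1 stop@b0
  join b8 pred b5: b5→b1 stop@b0
  join b8 pred b6: b6 stop@b0
  b0 → ∅
  b1 → {b6,b8}
  b2 → {b4,b5,b7}
  b3 → {b5,b7}
  b4 → {b5,b7,b8}
  b5 → {b6,b7,b8}
  b6 → {b8}
  b7 → ∅
  b8 → ∅

φ for x: defs {b1,b3,b5,b8}
  DF⁺ = {b5,b6,b7,b8}

Answer: ["b5", "b6", "b7", "b8"]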